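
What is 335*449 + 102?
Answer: 150517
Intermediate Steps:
335*449 + 102 = 150415 + 102 = 150517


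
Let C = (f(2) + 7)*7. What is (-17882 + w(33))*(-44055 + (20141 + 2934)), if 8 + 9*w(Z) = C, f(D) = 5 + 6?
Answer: 3374003600/9 ≈ 3.7489e+8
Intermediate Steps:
f(D) = 11
C = 126 (C = (11 + 7)*7 = 18*7 = 126)
w(Z) = 118/9 (w(Z) = -8/9 + (⅑)*126 = -8/9 + 14 = 118/9)
(-17882 + w(33))*(-44055 + (20141 + 2934)) = (-17882 + 118/9)*(-44055 + (20141 + 2934)) = -160820*(-44055 + 23075)/9 = -160820/9*(-20980) = 3374003600/9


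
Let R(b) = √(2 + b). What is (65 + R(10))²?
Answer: 4237 + 260*√3 ≈ 4687.3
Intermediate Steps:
(65 + R(10))² = (65 + √(2 + 10))² = (65 + √12)² = (65 + 2*√3)²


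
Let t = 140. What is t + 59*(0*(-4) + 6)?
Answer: 494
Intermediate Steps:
t + 59*(0*(-4) + 6) = 140 + 59*(0*(-4) + 6) = 140 + 59*(0 + 6) = 140 + 59*6 = 140 + 354 = 494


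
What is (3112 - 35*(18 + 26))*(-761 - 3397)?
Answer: -6536376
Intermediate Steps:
(3112 - 35*(18 + 26))*(-761 - 3397) = (3112 - 35*44)*(-4158) = (3112 - 1540)*(-4158) = 1572*(-4158) = -6536376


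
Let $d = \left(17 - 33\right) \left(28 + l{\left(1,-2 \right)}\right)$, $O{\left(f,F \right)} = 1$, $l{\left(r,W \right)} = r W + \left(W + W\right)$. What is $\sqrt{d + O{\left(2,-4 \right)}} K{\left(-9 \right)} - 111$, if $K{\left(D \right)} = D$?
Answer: $-111 - 27 i \sqrt{39} \approx -111.0 - 168.61 i$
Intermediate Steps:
$l{\left(r,W \right)} = 2 W + W r$ ($l{\left(r,W \right)} = W r + 2 W = 2 W + W r$)
$d = -352$ ($d = \left(17 - 33\right) \left(28 - 2 \left(2 + 1\right)\right) = - 16 \left(28 - 6\right) = \left(-16\right) 22 = -352$)
$\sqrt{d + O{\left(2,-4 \right)}} K{\left(-9 \right)} - 111 = \sqrt{-352 + 1} \left(-9\right) - 111 = \sqrt{-351} \left(-9\right) - 111 = 3 i \sqrt{39} \left(-9\right) - 111 = - 27 i \sqrt{39} - 111 = -111 - 27 i \sqrt{39}$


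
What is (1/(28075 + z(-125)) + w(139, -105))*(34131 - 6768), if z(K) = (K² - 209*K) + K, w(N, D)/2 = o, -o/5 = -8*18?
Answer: 2746369611363/69700 ≈ 3.9403e+7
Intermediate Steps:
o = 720 (o = -(-40)*18 = -5*(-144) = 720)
w(N, D) = 1440 (w(N, D) = 2*720 = 1440)
z(K) = K² - 208*K
(1/(28075 + z(-125)) + w(139, -105))*(34131 - 6768) = (1/(28075 - 125*(-208 - 125)) + 1440)*(34131 - 6768) = (1/(28075 - 125*(-333)) + 1440)*27363 = (1/(28075 + 41625) + 1440)*27363 = (1/69700 + 1440)*27363 = (100368001/69700)*27363 = 2746369611363/69700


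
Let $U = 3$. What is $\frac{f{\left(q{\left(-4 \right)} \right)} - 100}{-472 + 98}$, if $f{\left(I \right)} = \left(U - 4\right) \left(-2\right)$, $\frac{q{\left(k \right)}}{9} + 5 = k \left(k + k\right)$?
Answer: $\frac{49}{187} \approx 0.26203$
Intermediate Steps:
$q{\left(k \right)} = -45 + 18 k^{2}$ ($q{\left(k \right)} = -45 + 9 k \left(k + k\right) = -45 + 9 k 2 k = -45 + 9 \cdot 2 k^{2} = -45 + 18 k^{2}$)
$f{\left(I \right)} = 2$ ($f{\left(I \right)} = \left(3 - 4\right) \left(-2\right) = \left(-1\right) \left(-2\right) = 2$)
$\frac{f{\left(q{\left(-4 \right)} \right)} - 100}{-472 + 98} = \frac{2 - 100}{-472 + 98} = - \frac{98}{-374} = \left(-98\right) \left(- \frac{1}{374}\right) = \frac{49}{187}$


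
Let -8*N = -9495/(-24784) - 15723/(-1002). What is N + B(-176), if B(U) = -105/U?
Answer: -514559787/364225664 ≈ -1.4128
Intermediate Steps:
N = -66532137/33111424 (N = -(-9495/(-24784) - 15723/(-1002))/8 = -(-9495*(-1/24784) - 15723*(-1/1002))/8 = -(9495/24784 + 5241/334)/8 = -1/8*66532137/4138928 = -66532137/33111424 ≈ -2.0093)
N + B(-176) = -66532137/33111424 - 105/(-176) = -66532137/33111424 - 105*(-1/176) = -66532137/33111424 + 105/176 = -514559787/364225664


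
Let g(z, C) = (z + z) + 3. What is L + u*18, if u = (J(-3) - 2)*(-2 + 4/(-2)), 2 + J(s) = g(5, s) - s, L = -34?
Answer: -898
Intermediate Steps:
g(z, C) = 3 + 2*z (g(z, C) = 2*z + 3 = 3 + 2*z)
J(s) = 11 - s (J(s) = -2 + ((3 + 2*5) - s) = -2 + ((3 + 10) - s) = -2 + (13 - s) = 11 - s)
u = -48 (u = ((11 - 1*(-3)) - 2)*(-2 + 4/(-2)) = ((11 + 3) - 2)*(-2 + 4*(-1/2)) = (14 - 2)*(-2 - 2) = 12*(-4) = -48)
L + u*18 = -34 - 48*18 = -34 - 864 = -898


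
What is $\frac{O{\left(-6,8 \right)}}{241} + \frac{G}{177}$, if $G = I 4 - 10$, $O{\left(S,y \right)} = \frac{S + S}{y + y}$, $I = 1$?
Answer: $- \frac{2105}{56876} \approx -0.03701$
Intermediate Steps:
$O{\left(S,y \right)} = \frac{S}{y}$ ($O{\left(S,y \right)} = \frac{2 S}{2 y} = 2 S \frac{1}{2 y} = \frac{S}{y}$)
$G = -6$ ($G = 1 \cdot 4 - 10 = 4 - 10 = -6$)
$\frac{O{\left(-6,8 \right)}}{241} + \frac{G}{177} = \frac{\left(-6\right) \frac{1}{8}}{241} - \frac{6}{177} = \left(-6\right) \frac{1}{8} \cdot \frac{1}{241} - \frac{2}{59} = \left(- \frac{3}{4}\right) \frac{1}{241} - \frac{2}{59} = - \frac{3}{964} - \frac{2}{59} = - \frac{2105}{56876}$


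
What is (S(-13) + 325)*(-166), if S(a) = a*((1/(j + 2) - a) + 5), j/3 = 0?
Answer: -14027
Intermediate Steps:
j = 0 (j = 3*0 = 0)
S(a) = a*(11/2 - a) (S(a) = a*((1/(0 + 2) - a) + 5) = a*((1/2 - a) + 5) = a*((½ - a) + 5) = a*(11/2 - a))
(S(-13) + 325)*(-166) = ((½)*(-13)*(11 - 2*(-13)) + 325)*(-166) = ((½)*(-13)*(11 + 26) + 325)*(-166) = ((½)*(-13)*37 + 325)*(-166) = (-481/2 + 325)*(-166) = (169/2)*(-166) = -14027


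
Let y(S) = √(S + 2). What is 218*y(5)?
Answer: 218*√7 ≈ 576.77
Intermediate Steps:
y(S) = √(2 + S)
218*y(5) = 218*√(2 + 5) = 218*√7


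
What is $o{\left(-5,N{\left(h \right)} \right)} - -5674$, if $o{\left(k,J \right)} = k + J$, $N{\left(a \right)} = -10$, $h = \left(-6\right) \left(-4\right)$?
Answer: $5659$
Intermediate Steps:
$h = 24$
$o{\left(k,J \right)} = J + k$
$o{\left(-5,N{\left(h \right)} \right)} - -5674 = \left(-10 - 5\right) - -5674 = -15 + 5674 = 5659$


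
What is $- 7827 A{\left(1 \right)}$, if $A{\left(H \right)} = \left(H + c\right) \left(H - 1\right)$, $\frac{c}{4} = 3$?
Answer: $0$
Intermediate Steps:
$c = 12$ ($c = 4 \cdot 3 = 12$)
$A{\left(H \right)} = \left(-1 + H\right) \left(12 + H\right)$ ($A{\left(H \right)} = \left(H + 12\right) \left(H - 1\right) = \left(12 + H\right) \left(-1 + H\right) = \left(-1 + H\right) \left(12 + H\right)$)
$- 7827 A{\left(1 \right)} = - 7827 \left(-12 + 1^{2} + 11 \cdot 1\right) = - 7827 \left(-12 + 1 + 11\right) = \left(-7827\right) 0 = 0$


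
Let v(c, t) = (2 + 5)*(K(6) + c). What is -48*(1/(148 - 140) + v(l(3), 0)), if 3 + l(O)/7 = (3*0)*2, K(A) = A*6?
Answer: -5046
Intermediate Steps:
K(A) = 6*A
l(O) = -21 (l(O) = -21 + 7*((3*0)*2) = -21 + 7*(0*2) = -21 + 7*0 = -21 + 0 = -21)
v(c, t) = 252 + 7*c (v(c, t) = (2 + 5)*(6*6 + c) = 7*(36 + c) = 252 + 7*c)
-48*(1/(148 - 140) + v(l(3), 0)) = -48*(1/(148 - 140) + (252 + 7*(-21))) = -48*(1/8 + (252 - 147)) = -48*(1/8 + 105) = -48*841/8 = -5046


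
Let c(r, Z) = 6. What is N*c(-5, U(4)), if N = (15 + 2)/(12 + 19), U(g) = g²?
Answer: 102/31 ≈ 3.2903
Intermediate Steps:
N = 17/31 ≈ 0.54839
N*c(-5, U(4)) = (17/31)*6 = 102/31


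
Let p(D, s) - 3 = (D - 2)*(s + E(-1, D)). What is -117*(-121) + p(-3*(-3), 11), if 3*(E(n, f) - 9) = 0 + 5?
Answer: 42935/3 ≈ 14312.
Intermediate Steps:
E(n, f) = 32/3 (E(n, f) = 9 + (0 + 5)/3 = 9 + (1/3)*5 = 9 + 5/3 = 32/3)
p(D, s) = 3 + (-2 + D)*(32/3 + s) (p(D, s) = 3 + (D - 2)*(s + 32/3) = 3 + (-2 + D)*(32/3 + s))
-117*(-121) + p(-3*(-3), 11) = -117*(-121) + (-55/3 - 2*11 + 32*(-3*(-3))/3 - 3*(-3)*11) = 14157 + (-55/3 - 22 + (32/3)*9 + 9*11) = 14157 + (-55/3 - 22 + 96 + 99) = 14157 + 464/3 = 42935/3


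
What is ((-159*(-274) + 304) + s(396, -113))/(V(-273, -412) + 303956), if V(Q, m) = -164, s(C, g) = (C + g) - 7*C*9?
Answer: 19205/303792 ≈ 0.063218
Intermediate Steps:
s(C, g) = g - 62*C (s(C, g) = (C + g) - 63*C = g - 62*C)
((-159*(-274) + 304) + s(396, -113))/(V(-273, -412) + 303956) = ((-159*(-274) + 304) + (-113 - 62*396))/(-164 + 303956) = ((43566 + 304) + (-113 - 24552))/303792 = (43870 - 24665)*(1/303792) = 19205*(1/303792) = 19205/303792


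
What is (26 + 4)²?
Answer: 900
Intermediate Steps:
(26 + 4)² = 30² = 900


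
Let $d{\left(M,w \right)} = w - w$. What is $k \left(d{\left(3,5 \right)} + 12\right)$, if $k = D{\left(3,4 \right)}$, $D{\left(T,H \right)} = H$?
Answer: $48$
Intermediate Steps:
$d{\left(M,w \right)} = 0$
$k = 4$
$k \left(d{\left(3,5 \right)} + 12\right) = 4 \left(0 + 12\right) = 4 \cdot 12 = 48$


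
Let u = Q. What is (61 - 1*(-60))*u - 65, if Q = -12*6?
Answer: -8777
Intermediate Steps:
Q = -72
u = -72
(61 - 1*(-60))*u - 65 = (61 - 1*(-60))*(-72) - 65 = (61 + 60)*(-72) - 65 = 121*(-72) - 65 = -8712 - 65 = -8777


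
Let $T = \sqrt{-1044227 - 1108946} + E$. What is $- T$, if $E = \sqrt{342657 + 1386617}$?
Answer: $- \sqrt{1729274} - i \sqrt{2153173} \approx -1315.0 - 1467.4 i$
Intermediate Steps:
$E = \sqrt{1729274} \approx 1315.0$
$T = \sqrt{1729274} + i \sqrt{2153173}$ ($T = \sqrt{-1044227 - 1108946} + \sqrt{1729274} = \sqrt{-2153173} + \sqrt{1729274} = i \sqrt{2153173} + \sqrt{1729274} = \sqrt{1729274} + i \sqrt{2153173} \approx 1315.0 + 1467.4 i$)
$- T = - (\sqrt{1729274} + i \sqrt{2153173}) = - \sqrt{1729274} - i \sqrt{2153173}$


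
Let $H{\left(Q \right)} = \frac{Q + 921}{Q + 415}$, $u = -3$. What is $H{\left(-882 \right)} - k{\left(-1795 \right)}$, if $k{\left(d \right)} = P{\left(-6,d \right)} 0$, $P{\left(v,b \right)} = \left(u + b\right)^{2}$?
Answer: $- \frac{39}{467} \approx -0.083512$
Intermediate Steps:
$H{\left(Q \right)} = \frac{921 + Q}{415 + Q}$
$P{\left(v,b \right)} = \left(-3 + b\right)^{2}$
$k{\left(d \right)} = 0$ ($k{\left(d \right)} = \left(-3 + d\right)^{2} \cdot 0 = 0$)
$H{\left(-882 \right)} - k{\left(-1795 \right)} = \frac{921 - 882}{415 - 882} - 0 = \frac{1}{-467} \cdot 39 + 0 = \left(- \frac{1}{467}\right) 39 + 0 = - \frac{39}{467} + 0 = - \frac{39}{467}$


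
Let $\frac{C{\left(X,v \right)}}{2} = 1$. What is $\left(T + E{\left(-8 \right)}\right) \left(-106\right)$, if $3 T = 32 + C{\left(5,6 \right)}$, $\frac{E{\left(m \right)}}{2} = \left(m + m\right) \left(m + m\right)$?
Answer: $- \frac{166420}{3} \approx -55473.0$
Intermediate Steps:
$C{\left(X,v \right)} = 2$ ($C{\left(X,v \right)} = 2 \cdot 1 = 2$)
$E{\left(m \right)} = 8 m^{2}$ ($E{\left(m \right)} = 2 \left(m + m\right) \left(m + m\right) = 2 \cdot 2 m 2 m = 2 \cdot 4 m^{2} = 8 m^{2}$)
$T = \frac{34}{3}$ ($T = \frac{32 + 2}{3} = \frac{1}{3} \cdot 34 = \frac{34}{3} \approx 11.333$)
$\left(T + E{\left(-8 \right)}\right) \left(-106\right) = \left(\frac{34}{3} + 8 \left(-8\right)^{2}\right) \left(-106\right) = \left(\frac{34}{3} + 8 \cdot 64\right) \left(-106\right) = \left(\frac{34}{3} + 512\right) \left(-106\right) = \frac{1570}{3} \left(-106\right) = - \frac{166420}{3}$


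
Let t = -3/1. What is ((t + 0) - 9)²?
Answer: 144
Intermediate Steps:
t = -3 (t = -3*1 = -3)
((t + 0) - 9)² = ((-3 + 0) - 9)² = (-3 - 9)² = (-12)² = 144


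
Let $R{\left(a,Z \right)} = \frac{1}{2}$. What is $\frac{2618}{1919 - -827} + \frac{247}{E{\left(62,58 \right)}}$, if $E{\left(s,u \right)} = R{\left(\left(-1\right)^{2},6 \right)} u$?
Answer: $\frac{377092}{39817} \approx 9.4706$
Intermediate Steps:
$R{\left(a,Z \right)} = \frac{1}{2}$
$E{\left(s,u \right)} = \frac{u}{2}$
$\frac{2618}{1919 - -827} + \frac{247}{E{\left(62,58 \right)}} = \frac{2618}{1919 - -827} + \frac{247}{\frac{1}{2} \cdot 58} = \frac{2618}{1919 + 827} + \frac{247}{29} = \frac{2618}{2746} + 247 \cdot \frac{1}{29} = 2618 \cdot \frac{1}{2746} + \frac{247}{29} = \frac{1309}{1373} + \frac{247}{29} = \frac{377092}{39817}$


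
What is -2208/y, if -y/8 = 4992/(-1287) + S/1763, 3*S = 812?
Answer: -1338117/18061 ≈ -74.089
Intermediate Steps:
S = 812/3 (S = (1/3)*812 = 812/3 ≈ 270.67)
y = 577952/19393 (y = -8*(4992/(-1287) + (812/3)/1763) = -8*(4992*(-1/1287) + (812/3)*(1/1763)) = -8*(-128/33 + 812/5289) = -8*(-72244/19393) = 577952/19393 ≈ 29.802)
-2208/y = -2208/577952/19393 = -2208*19393/577952 = -1338117/18061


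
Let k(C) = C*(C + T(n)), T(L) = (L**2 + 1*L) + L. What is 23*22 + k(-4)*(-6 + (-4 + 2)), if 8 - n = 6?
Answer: 634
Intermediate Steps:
n = 2 (n = 8 - 1*6 = 8 - 6 = 2)
T(L) = L**2 + 2*L (T(L) = (L**2 + L) + L = (L + L**2) + L = L**2 + 2*L)
k(C) = C*(8 + C) (k(C) = C*(C + 2*(2 + 2)) = C*(C + 2*4) = C*(C + 8) = C*(8 + C))
23*22 + k(-4)*(-6 + (-4 + 2)) = 23*22 + (-4*(8 - 4))*(-6 + (-4 + 2)) = 506 + (-4*4)*(-6 - 2) = 506 - 16*(-8) = 506 + 128 = 634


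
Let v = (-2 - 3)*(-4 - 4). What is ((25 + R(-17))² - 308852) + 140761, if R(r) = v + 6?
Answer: -163050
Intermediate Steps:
v = 40 (v = -5*(-8) = 40)
R(r) = 46 (R(r) = 40 + 6 = 46)
((25 + R(-17))² - 308852) + 140761 = ((25 + 46)² - 308852) + 140761 = (71² - 308852) + 140761 = (5041 - 308852) + 140761 = -303811 + 140761 = -163050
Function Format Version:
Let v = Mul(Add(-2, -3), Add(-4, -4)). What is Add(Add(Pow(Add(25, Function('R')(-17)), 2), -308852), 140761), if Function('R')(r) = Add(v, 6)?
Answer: -163050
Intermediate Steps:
v = 40 (v = Mul(-5, -8) = 40)
Function('R')(r) = 46 (Function('R')(r) = Add(40, 6) = 46)
Add(Add(Pow(Add(25, Function('R')(-17)), 2), -308852), 140761) = Add(Add(Pow(Add(25, 46), 2), -308852), 140761) = Add(Add(Pow(71, 2), -308852), 140761) = Add(Add(5041, -308852), 140761) = Add(-303811, 140761) = -163050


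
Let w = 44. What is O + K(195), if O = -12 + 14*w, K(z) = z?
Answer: 799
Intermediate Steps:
O = 604 (O = -12 + 14*44 = -12 + 616 = 604)
O + K(195) = 604 + 195 = 799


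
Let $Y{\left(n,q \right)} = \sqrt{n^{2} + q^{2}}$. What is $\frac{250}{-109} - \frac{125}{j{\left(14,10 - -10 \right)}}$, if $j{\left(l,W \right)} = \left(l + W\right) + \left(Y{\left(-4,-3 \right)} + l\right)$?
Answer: $- \frac{26875}{5777} \approx -4.6521$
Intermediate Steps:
$j{\left(l,W \right)} = 5 + W + 2 l$ ($j{\left(l,W \right)} = \left(l + W\right) + \left(\sqrt{\left(-4\right)^{2} + \left(-3\right)^{2}} + l\right) = \left(W + l\right) + \left(\sqrt{16 + 9} + l\right) = \left(W + l\right) + \left(\sqrt{25} + l\right) = \left(W + l\right) + \left(5 + l\right) = 5 + W + 2 l$)
$\frac{250}{-109} - \frac{125}{j{\left(14,10 - -10 \right)}} = \frac{250}{-109} - \frac{125}{5 + \left(10 - -10\right) + 2 \cdot 14} = 250 \left(- \frac{1}{109}\right) - \frac{125}{5 + \left(10 + 10\right) + 28} = - \frac{250}{109} - \frac{125}{5 + 20 + 28} = - \frac{250}{109} - \frac{125}{53} = - \frac{26875}{5777}$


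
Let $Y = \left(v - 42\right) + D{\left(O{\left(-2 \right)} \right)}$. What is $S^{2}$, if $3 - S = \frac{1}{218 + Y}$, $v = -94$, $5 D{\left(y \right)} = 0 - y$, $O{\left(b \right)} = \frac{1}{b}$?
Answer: $\frac{6017209}{674041} \approx 8.9271$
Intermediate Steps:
$D{\left(y \right)} = - \frac{y}{5}$ ($D{\left(y \right)} = \frac{0 - y}{5} = \frac{\left(-1\right) y}{5} = - \frac{y}{5}$)
$Y = - \frac{1359}{10}$ ($Y = \left(-94 - 42\right) - \frac{1}{5 \left(-2\right)} = -136 - - \frac{1}{10} = -136 + \frac{1}{10} = - \frac{1359}{10} \approx -135.9$)
$S = \frac{2453}{821}$ ($S = 3 - \frac{1}{218 - \frac{1359}{10}} = 3 - \frac{1}{\frac{821}{10}} = 3 - \frac{10}{821} = \frac{2453}{821} \approx 2.9878$)
$S^{2} = \left(\frac{2453}{821}\right)^{2} = \frac{6017209}{674041}$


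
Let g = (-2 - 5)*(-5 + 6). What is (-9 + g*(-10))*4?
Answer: 244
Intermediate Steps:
g = -7 (g = -7*1 = -7)
(-9 + g*(-10))*4 = (-9 - 7*(-10))*4 = (-9 + 70)*4 = 61*4 = 244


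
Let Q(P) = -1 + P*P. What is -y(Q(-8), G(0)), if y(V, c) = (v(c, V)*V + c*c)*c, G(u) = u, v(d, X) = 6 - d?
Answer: 0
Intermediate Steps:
Q(P) = -1 + P**2
y(V, c) = c*(c**2 + V*(6 - c)) (y(V, c) = ((6 - c)*V + c*c)*c = (V*(6 - c) + c**2)*c = (c**2 + V*(6 - c))*c = c*(c**2 + V*(6 - c)))
-y(Q(-8), G(0)) = -(-1)*0*(-1*0**2 + (-1 + (-8)**2)*(-6 + 0)) = -(-1)*0*(-1*0 + (-1 + 64)*(-6)) = -(-1)*0*(0 + 63*(-6)) = -(-1)*0*(0 - 378) = -(-1)*0*(-378) = -1*0 = 0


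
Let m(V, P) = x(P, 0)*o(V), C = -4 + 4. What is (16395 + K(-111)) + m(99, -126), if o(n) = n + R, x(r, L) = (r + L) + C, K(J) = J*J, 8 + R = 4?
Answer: 16746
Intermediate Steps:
C = 0
R = -4 (R = -8 + 4 = -4)
K(J) = J**2
x(r, L) = L + r (x(r, L) = (r + L) + 0 = (L + r) + 0 = L + r)
o(n) = -4 + n (o(n) = n - 4 = -4 + n)
m(V, P) = P*(-4 + V) (m(V, P) = (0 + P)*(-4 + V) = P*(-4 + V))
(16395 + K(-111)) + m(99, -126) = (16395 + (-111)**2) - 126*(-4 + 99) = (16395 + 12321) - 126*95 = 28716 - 11970 = 16746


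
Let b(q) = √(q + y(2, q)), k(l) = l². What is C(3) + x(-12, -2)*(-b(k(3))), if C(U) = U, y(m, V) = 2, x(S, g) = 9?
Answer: 3 - 9*√11 ≈ -26.850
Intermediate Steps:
b(q) = √(2 + q) (b(q) = √(q + 2) = √(2 + q))
C(3) + x(-12, -2)*(-b(k(3))) = 3 + 9*(-√(2 + 3²)) = 3 + 9*(-√(2 + 9)) = 3 + 9*(-√11) = 3 - 9*√11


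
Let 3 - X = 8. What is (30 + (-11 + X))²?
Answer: 196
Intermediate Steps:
X = -5 (X = 3 - 1*8 = 3 - 8 = -5)
(30 + (-11 + X))² = (30 + (-11 - 5))² = (30 - 16)² = 14² = 196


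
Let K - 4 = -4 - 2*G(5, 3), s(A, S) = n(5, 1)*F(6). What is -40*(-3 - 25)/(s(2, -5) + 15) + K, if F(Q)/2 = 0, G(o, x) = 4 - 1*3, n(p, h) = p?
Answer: 218/3 ≈ 72.667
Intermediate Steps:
G(o, x) = 1 (G(o, x) = 4 - 3 = 1)
F(Q) = 0 (F(Q) = 2*0 = 0)
s(A, S) = 0 (s(A, S) = 5*0 = 0)
K = -2 (K = 4 + (-4 - 2*1) = 4 + (-4 - 2) = 4 - 6 = -2)
-40*(-3 - 25)/(s(2, -5) + 15) + K = -40*(-3 - 25)/(0 + 15) - 2 = -(-1120)/15 - 2 = -40*(-28/15) - 2 = 224/3 - 2 = 218/3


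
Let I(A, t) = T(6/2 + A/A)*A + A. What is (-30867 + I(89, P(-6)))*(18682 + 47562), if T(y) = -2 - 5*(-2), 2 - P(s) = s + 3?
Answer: -1991692104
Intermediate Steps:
P(s) = -1 - s (P(s) = 2 - (s + 3) = 2 - (3 + s) = 2 + (-3 - s) = -1 - s)
T(y) = 8 (T(y) = -2 + 10 = 8)
I(A, t) = 9*A (I(A, t) = 8*A + A = 9*A)
(-30867 + I(89, P(-6)))*(18682 + 47562) = (-30867 + 9*89)*(18682 + 47562) = (-30867 + 801)*66244 = -30066*66244 = -1991692104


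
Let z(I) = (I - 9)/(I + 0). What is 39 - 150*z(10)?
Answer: 24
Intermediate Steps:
z(I) = (-9 + I)/I
39 - 150*z(10) = 39 - 150*(-9 + 10)/10 = 39 - 15 = 24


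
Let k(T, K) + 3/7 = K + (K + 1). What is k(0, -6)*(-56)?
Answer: 640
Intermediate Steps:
k(T, K) = 4/7 + 2*K (k(T, K) = -3/7 + (K + (K + 1)) = -3/7 + (K + (1 + K)) = -3/7 + (1 + 2*K) = 4/7 + 2*K)
k(0, -6)*(-56) = (4/7 + 2*(-6))*(-56) = (4/7 - 12)*(-56) = -80/7*(-56) = 640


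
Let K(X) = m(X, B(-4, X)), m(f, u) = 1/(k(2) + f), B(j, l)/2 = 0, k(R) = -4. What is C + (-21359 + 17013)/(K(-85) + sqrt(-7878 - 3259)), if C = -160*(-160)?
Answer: 2*(206197*I + 1139200*sqrt(11137))/(I + 89*sqrt(11137)) ≈ 25600.0 + 41.182*I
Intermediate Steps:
B(j, l) = 0 (B(j, l) = 2*0 = 0)
C = 25600
m(f, u) = 1/(-4 + f)
K(X) = 1/(-4 + X)
C + (-21359 + 17013)/(K(-85) + sqrt(-7878 - 3259)) = 25600 + (-21359 + 17013)/(1/(-4 - 85) + sqrt(-7878 - 3259)) = 25600 - 4346/(1/(-89) + sqrt(-11137)) = 25600 - 4346/(-1/89 + I*sqrt(11137))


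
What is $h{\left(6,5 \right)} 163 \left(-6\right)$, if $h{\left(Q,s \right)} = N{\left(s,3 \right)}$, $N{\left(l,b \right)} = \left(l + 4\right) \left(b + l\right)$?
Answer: $-70416$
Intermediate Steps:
$N{\left(l,b \right)} = \left(4 + l\right) \left(b + l\right)$
$h{\left(Q,s \right)} = 12 + s^{2} + 7 s$ ($h{\left(Q,s \right)} = s^{2} + 4 \cdot 3 + 4 s + 3 s = s^{2} + 12 + 4 s + 3 s = 12 + s^{2} + 7 s$)
$h{\left(6,5 \right)} 163 \left(-6\right) = \left(12 + 5^{2} + 7 \cdot 5\right) 163 \left(-6\right) = \left(12 + 25 + 35\right) 163 \left(-6\right) = 72 \cdot 163 \left(-6\right) = 11736 \left(-6\right) = -70416$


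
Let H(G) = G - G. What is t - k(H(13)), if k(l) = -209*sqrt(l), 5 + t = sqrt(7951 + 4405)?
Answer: -5 + 2*sqrt(3089) ≈ 106.16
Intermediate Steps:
H(G) = 0
t = -5 + 2*sqrt(3089) (t = -5 + sqrt(7951 + 4405) = -5 + sqrt(12356) = -5 + 2*sqrt(3089) ≈ 106.16)
t - k(H(13)) = (-5 + 2*sqrt(3089)) - (-209)*sqrt(0) = (-5 + 2*sqrt(3089)) - (-209)*0 = (-5 + 2*sqrt(3089)) - 1*0 = (-5 + 2*sqrt(3089)) + 0 = -5 + 2*sqrt(3089)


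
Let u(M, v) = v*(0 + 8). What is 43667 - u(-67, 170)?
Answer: 42307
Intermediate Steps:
u(M, v) = 8*v (u(M, v) = v*8 = 8*v)
43667 - u(-67, 170) = 43667 - 8*170 = 43667 - 1*1360 = 43667 - 1360 = 42307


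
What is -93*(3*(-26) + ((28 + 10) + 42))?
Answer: -186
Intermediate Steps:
-93*(3*(-26) + ((28 + 10) + 42)) = -93*(-78 + (38 + 42)) = -93*(-78 + 80) = -93*2 = -186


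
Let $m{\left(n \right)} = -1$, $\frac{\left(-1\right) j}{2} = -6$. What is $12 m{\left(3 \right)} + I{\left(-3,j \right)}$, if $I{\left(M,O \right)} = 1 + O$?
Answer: $1$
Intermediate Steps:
$j = 12$ ($j = \left(-2\right) \left(-6\right) = 12$)
$12 m{\left(3 \right)} + I{\left(-3,j \right)} = 12 \left(-1\right) + \left(1 + 12\right) = -12 + 13 = 1$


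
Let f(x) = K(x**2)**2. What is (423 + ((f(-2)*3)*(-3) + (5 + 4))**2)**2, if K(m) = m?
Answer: 347747904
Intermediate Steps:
f(x) = x**4 (f(x) = (x**2)**2 = x**4)
(423 + ((f(-2)*3)*(-3) + (5 + 4))**2)**2 = (423 + (((-2)**4*3)*(-3) + (5 + 4))**2)**2 = (423 + ((16*3)*(-3) + 9)**2)**2 = (423 + (48*(-3) + 9)**2)**2 = (423 + (-144 + 9)**2)**2 = (423 + (-135)**2)**2 = (423 + 18225)**2 = 18648**2 = 347747904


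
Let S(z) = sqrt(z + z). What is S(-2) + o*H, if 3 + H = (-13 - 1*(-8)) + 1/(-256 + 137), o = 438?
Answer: -417414/119 + 2*I ≈ -3507.7 + 2.0*I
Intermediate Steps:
S(z) = sqrt(2)*sqrt(z) (S(z) = sqrt(2*z) = sqrt(2)*sqrt(z))
H = -953/119 (H = -3 + ((-13 - 1*(-8)) + 1/(-256 + 137)) = -3 + ((-13 + 8) + 1/(-119)) = -3 + (-5 - 1/119) = -3 - 596/119 = -953/119 ≈ -8.0084)
S(-2) + o*H = sqrt(2)*sqrt(-2) + 438*(-953/119) = sqrt(2)*(I*sqrt(2)) - 417414/119 = 2*I - 417414/119 = -417414/119 + 2*I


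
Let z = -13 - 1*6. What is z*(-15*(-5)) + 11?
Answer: -1414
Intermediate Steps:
z = -19 (z = -13 - 6 = -19)
z*(-15*(-5)) + 11 = -(-285)*(-5) + 11 = -19*75 + 11 = -1425 + 11 = -1414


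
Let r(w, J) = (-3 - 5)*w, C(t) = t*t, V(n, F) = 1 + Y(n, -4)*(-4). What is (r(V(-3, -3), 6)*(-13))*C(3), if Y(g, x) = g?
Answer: 12168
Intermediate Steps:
V(n, F) = 1 - 4*n (V(n, F) = 1 + n*(-4) = 1 - 4*n)
C(t) = t²
r(w, J) = -8*w
(r(V(-3, -3), 6)*(-13))*C(3) = (-8*(1 - 4*(-3))*(-13))*3² = (-8*(1 + 12)*(-13))*9 = (-8*13*(-13))*9 = -104*(-13)*9 = 1352*9 = 12168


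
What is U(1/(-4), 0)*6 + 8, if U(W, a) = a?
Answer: 8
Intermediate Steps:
U(1/(-4), 0)*6 + 8 = 0*6 + 8 = 0 + 8 = 8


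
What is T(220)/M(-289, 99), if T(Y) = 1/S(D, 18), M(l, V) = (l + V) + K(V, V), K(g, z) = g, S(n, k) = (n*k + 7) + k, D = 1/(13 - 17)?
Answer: -2/3731 ≈ -0.00053605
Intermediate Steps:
D = -¼ (D = 1/(-4) = -¼ ≈ -0.25000)
S(n, k) = 7 + k + k*n (S(n, k) = (k*n + 7) + k = (7 + k*n) + k = 7 + k + k*n)
M(l, V) = l + 2*V (M(l, V) = (l + V) + V = (V + l) + V = l + 2*V)
T(Y) = 2/41 (T(Y) = 1/(7 + 18 + 18*(-¼)) = 1/(7 + 18 - 9/2) = 1/(41/2) = 2/41)
T(220)/M(-289, 99) = 2/(41*(-289 + 2*99)) = 2/(41*(-289 + 198)) = (2/41)/(-91) = (2/41)*(-1/91) = -2/3731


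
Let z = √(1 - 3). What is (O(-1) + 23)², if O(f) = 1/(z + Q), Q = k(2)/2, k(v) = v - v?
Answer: (46 - I*√2)²/4 ≈ 528.5 - 32.527*I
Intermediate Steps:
k(v) = 0
Q = 0 (Q = 0/2 = 0*(½) = 0)
z = I*√2 (z = √(-2) = I*√2 ≈ 1.4142*I)
O(f) = -I*√2/2 (O(f) = 1/(I*√2 + 0) = 1/(I*√2) = -I*√2/2)
(O(-1) + 23)² = (-I*√2/2 + 23)² = (23 - I*√2/2)²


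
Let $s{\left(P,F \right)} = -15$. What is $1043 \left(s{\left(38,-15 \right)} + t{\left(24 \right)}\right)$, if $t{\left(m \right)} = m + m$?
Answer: $34419$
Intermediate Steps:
$t{\left(m \right)} = 2 m$
$1043 \left(s{\left(38,-15 \right)} + t{\left(24 \right)}\right) = 1043 \left(-15 + 2 \cdot 24\right) = 1043 \left(-15 + 48\right) = 1043 \cdot 33 = 34419$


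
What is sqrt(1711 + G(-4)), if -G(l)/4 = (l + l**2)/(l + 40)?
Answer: sqrt(15387)/3 ≈ 41.348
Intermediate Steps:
G(l) = -4*(l + l**2)/(40 + l) (G(l) = -4*(l + l**2)/(l + 40) = -4*(l + l**2)/(40 + l))
sqrt(1711 + G(-4)) = sqrt(1711 - 4*(-4)*(1 - 4)/(40 - 4)) = sqrt(1711 - 4*(-4)*(-3)/36) = sqrt(1711 - 4*(-4)*1/36*(-3)) = sqrt(1711 - 4/3) = sqrt(5129/3) = sqrt(15387)/3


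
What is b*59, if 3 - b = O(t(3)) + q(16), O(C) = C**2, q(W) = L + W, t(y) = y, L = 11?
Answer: -1947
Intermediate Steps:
q(W) = 11 + W
b = -33 (b = 3 - (3**2 + (11 + 16)) = 3 - (9 + 27) = 3 - 1*36 = 3 - 36 = -33)
b*59 = -33*59 = -1947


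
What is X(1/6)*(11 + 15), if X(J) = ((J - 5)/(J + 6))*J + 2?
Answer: 5395/111 ≈ 48.604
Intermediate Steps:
X(J) = 2 + J*(-5 + J)/(6 + J) (X(J) = ((-5 + J)/(6 + J))*J + 2 = J*(-5 + J)/(6 + J) + 2 = 2 + J*(-5 + J)/(6 + J))
X(1/6)*(11 + 15) = ((12 + (1/6)**2 - 3/6)/(6 + 1/6))*(11 + 15) = ((12 + (1/6)**2 - 3*1/6)/(6 + 1/6))*26 = ((12 + 1/36 - 1/2)/(37/6))*26 = ((6/37)*(415/36))*26 = (415/222)*26 = 5395/111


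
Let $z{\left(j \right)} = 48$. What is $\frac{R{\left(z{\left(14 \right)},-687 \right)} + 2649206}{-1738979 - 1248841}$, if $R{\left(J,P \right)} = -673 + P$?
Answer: $- \frac{1323923}{1493910} \approx -0.88621$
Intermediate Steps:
$\frac{R{\left(z{\left(14 \right)},-687 \right)} + 2649206}{-1738979 - 1248841} = \frac{\left(-673 - 687\right) + 2649206}{-1738979 - 1248841} = \frac{-1360 + 2649206}{-2987820} = 2647846 \left(- \frac{1}{2987820}\right) = - \frac{1323923}{1493910}$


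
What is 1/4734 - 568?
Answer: -2688911/4734 ≈ -568.00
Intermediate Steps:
1/4734 - 568 = -2688911/4734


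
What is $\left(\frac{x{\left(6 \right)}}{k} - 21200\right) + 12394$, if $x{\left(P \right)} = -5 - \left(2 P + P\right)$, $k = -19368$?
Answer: $- \frac{170554585}{19368} \approx -8806.0$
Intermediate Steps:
$x{\left(P \right)} = -5 - 3 P$
$\left(\frac{x{\left(6 \right)}}{k} - 21200\right) + 12394 = \left(\frac{-5 - 18}{-19368} - 21200\right) + 12394 = \left(\left(-5 - 18\right) \left(- \frac{1}{19368}\right) - 21200\right) + 12394 = \left(\left(-23\right) \left(- \frac{1}{19368}\right) - 21200\right) + 12394 = \left(\frac{23}{19368} - 21200\right) + 12394 = - \frac{410601577}{19368} + 12394 = - \frac{170554585}{19368}$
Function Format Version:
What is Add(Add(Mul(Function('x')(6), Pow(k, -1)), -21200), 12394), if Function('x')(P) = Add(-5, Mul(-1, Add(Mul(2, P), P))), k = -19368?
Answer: Rational(-170554585, 19368) ≈ -8806.0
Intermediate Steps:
Function('x')(P) = Add(-5, Mul(-3, P)) (Function('x')(P) = Add(-5, Mul(-1, Mul(3, P))) = Add(-5, Mul(-3, P)))
Add(Add(Mul(Function('x')(6), Pow(k, -1)), -21200), 12394) = Add(Add(Mul(Add(-5, Mul(-3, 6)), Pow(-19368, -1)), -21200), 12394) = Add(Add(Mul(Add(-5, -18), Rational(-1, 19368)), -21200), 12394) = Add(Add(Mul(-23, Rational(-1, 19368)), -21200), 12394) = Add(Add(Rational(23, 19368), -21200), 12394) = Add(Rational(-410601577, 19368), 12394) = Rational(-170554585, 19368)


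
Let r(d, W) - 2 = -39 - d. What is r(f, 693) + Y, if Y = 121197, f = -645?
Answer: 121805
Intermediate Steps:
r(d, W) = -37 - d (r(d, W) = 2 + (-39 - d) = -37 - d)
r(f, 693) + Y = (-37 - 1*(-645)) + 121197 = (-37 + 645) + 121197 = 608 + 121197 = 121805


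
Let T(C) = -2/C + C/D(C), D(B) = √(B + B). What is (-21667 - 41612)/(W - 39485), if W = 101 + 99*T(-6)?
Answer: 276676881/172058956 + 696069*I*√3/172058956 ≈ 1.608 + 0.0070071*I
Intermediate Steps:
D(B) = √2*√B (D(B) = √(2*B) = √2*√B)
T(C) = -2/C + √2*√C/2 (T(C) = -2/C + C/((√2*√C)) = -2/C + C*(√2/(2*√C)) = -2/C + √2*√C/2)
W = 134 + 99*I*√3 (W = 101 + 99*((½)*(-4 + √2*(-6)^(3/2))/(-6)) = 101 + 99*((½)*(-⅙)*(-4 + √2*(-6*I*√6))) = 101 + 99*((½)*(-⅙)*(-4 - 12*I*√3)) = 101 + 99*(⅓ + I*√3) = 101 + (33 + 99*I*√3) = 134 + 99*I*√3 ≈ 134.0 + 171.47*I)
(-21667 - 41612)/(W - 39485) = (-21667 - 41612)/((134 + 99*I*√3) - 39485) = -63279/(-39351 + 99*I*√3)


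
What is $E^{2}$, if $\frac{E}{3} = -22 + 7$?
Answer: $2025$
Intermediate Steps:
$E = -45$ ($E = 3 \left(-22 + 7\right) = 3 \left(-15\right) = -45$)
$E^{2} = \left(-45\right)^{2} = 2025$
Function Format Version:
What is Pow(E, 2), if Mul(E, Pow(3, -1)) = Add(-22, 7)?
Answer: 2025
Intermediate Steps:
E = -45 (E = Mul(3, Add(-22, 7)) = Mul(3, -15) = -45)
Pow(E, 2) = Pow(-45, 2) = 2025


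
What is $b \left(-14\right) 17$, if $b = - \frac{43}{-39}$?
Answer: $- \frac{10234}{39} \approx -262.41$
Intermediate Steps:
$b = \frac{43}{39}$ ($b = \left(-43\right) \left(- \frac{1}{39}\right) = \frac{43}{39} \approx 1.1026$)
$b \left(-14\right) 17 = \frac{43}{39} \left(-14\right) 17 = \left(- \frac{602}{39}\right) 17 = - \frac{10234}{39}$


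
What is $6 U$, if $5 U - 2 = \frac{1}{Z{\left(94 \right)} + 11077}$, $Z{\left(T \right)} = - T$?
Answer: $\frac{43934}{18305} \approx 2.4001$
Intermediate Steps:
$U = \frac{21967}{54915}$ ($U = \frac{2}{5} + \frac{1}{5 \left(\left(-1\right) 94 + 11077\right)} = \frac{2}{5} + \frac{1}{5 \left(-94 + 11077\right)} = \frac{2}{5} + \frac{1}{5 \cdot 10983} = \frac{2}{5} + \frac{1}{5} \cdot \frac{1}{10983} = \frac{2}{5} + \frac{1}{54915} = \frac{21967}{54915} \approx 0.40002$)
$6 U = 6 \cdot \frac{21967}{54915} = \frac{43934}{18305}$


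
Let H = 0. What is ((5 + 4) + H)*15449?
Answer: 139041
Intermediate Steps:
((5 + 4) + H)*15449 = ((5 + 4) + 0)*15449 = (9 + 0)*15449 = 9*15449 = 139041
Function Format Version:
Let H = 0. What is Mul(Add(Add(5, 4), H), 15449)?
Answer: 139041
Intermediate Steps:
Mul(Add(Add(5, 4), H), 15449) = Mul(Add(Add(5, 4), 0), 15449) = Mul(Add(9, 0), 15449) = Mul(9, 15449) = 139041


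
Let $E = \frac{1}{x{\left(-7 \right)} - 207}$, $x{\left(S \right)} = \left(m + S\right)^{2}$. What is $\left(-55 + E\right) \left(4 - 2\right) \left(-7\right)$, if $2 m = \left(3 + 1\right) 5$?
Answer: $\frac{76237}{99} \approx 770.07$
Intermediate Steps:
$m = 10$ ($m = \frac{\left(3 + 1\right) 5}{2} = \frac{4 \cdot 5}{2} = \frac{1}{2} \cdot 20 = 10$)
$x{\left(S \right)} = \left(10 + S\right)^{2}$
$E = - \frac{1}{198}$ ($E = \frac{1}{\left(10 - 7\right)^{2} - 207} = \frac{1}{3^{2} - 207} = \frac{1}{9 - 207} = \frac{1}{-198} = - \frac{1}{198} \approx -0.0050505$)
$\left(-55 + E\right) \left(4 - 2\right) \left(-7\right) = \left(-55 - \frac{1}{198}\right) \left(4 - 2\right) \left(-7\right) = - \frac{10891 \cdot 2 \left(-7\right)}{198} = \left(- \frac{10891}{198}\right) \left(-14\right) = \frac{76237}{99}$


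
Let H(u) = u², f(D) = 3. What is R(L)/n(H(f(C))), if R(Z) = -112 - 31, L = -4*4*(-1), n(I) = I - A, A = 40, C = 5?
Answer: 143/31 ≈ 4.6129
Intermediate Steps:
n(I) = -40 + I (n(I) = I - 1*40 = I - 40 = -40 + I)
L = 16 (L = -16*(-1) = 16)
R(Z) = -143
R(L)/n(H(f(C))) = -143/(-40 + 3²) = -143/(-40 + 9) = -143/(-31) = -143*(-1/31) = 143/31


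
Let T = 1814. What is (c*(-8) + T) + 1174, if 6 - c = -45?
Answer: 2580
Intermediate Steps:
c = 51 (c = 6 - 1*(-45) = 6 + 45 = 51)
(c*(-8) + T) + 1174 = (51*(-8) + 1814) + 1174 = (-408 + 1814) + 1174 = 1406 + 1174 = 2580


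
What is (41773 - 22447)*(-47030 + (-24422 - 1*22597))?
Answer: -1817590974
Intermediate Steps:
(41773 - 22447)*(-47030 + (-24422 - 1*22597)) = 19326*(-47030 + (-24422 - 22597)) = 19326*(-47030 - 47019) = 19326*(-94049) = -1817590974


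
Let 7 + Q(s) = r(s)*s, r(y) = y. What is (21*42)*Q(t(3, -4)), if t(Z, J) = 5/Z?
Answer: -3724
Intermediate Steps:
Q(s) = -7 + s² (Q(s) = -7 + s*s = -7 + s²)
(21*42)*Q(t(3, -4)) = (21*42)*(-7 + (5/3)²) = 882*(-7 + (5*(⅓))²) = 882*(-7 + (5/3)²) = 882*(-7 + 25/9) = 882*(-38/9) = -3724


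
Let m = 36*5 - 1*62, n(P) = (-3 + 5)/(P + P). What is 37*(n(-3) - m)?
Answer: -13135/3 ≈ -4378.3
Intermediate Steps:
n(P) = 1/P (n(P) = 2/((2*P)) = 2*(1/(2*P)) = 1/P)
m = 118 (m = 180 - 62 = 118)
37*(n(-3) - m) = 37*(1/(-3) - 1*118) = 37*(-⅓ - 118) = 37*(-355/3) = -13135/3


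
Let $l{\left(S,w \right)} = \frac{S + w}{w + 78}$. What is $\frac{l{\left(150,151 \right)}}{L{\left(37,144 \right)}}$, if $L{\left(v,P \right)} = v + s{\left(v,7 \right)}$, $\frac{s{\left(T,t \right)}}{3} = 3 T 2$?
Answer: $\frac{301}{160987} \approx 0.0018697$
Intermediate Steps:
$s{\left(T,t \right)} = 18 T$ ($s{\left(T,t \right)} = 3 \cdot 3 T 2 = 3 \cdot 6 T = 18 T$)
$l{\left(S,w \right)} = \frac{S + w}{78 + w}$
$L{\left(v,P \right)} = 19 v$ ($L{\left(v,P \right)} = v + 18 v = 19 v$)
$\frac{l{\left(150,151 \right)}}{L{\left(37,144 \right)}} = \frac{\frac{1}{78 + 151} \left(150 + 151\right)}{19 \cdot 37} = \frac{\frac{1}{229} \cdot 301}{703} = \frac{1}{229} \cdot 301 \cdot \frac{1}{703} = \frac{301}{229} \cdot \frac{1}{703} = \frac{301}{160987}$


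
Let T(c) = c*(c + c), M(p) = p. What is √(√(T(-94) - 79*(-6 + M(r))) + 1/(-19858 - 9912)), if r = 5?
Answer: √(-29770 + 886252900*√17751)/29770 ≈ 11.543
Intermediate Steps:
T(c) = 2*c² (T(c) = c*(2*c) = 2*c²)
√(√(T(-94) - 79*(-6 + M(r))) + 1/(-19858 - 9912)) = √(√(2*(-94)² - 79*(-6 + 5)) + 1/(-19858 - 9912)) = √(√(2*8836 - 79*(-1)) + 1/(-29770)) = √(√(17672 + 79) - 1/29770) = √(√17751 - 1/29770) = √(-1/29770 + √17751)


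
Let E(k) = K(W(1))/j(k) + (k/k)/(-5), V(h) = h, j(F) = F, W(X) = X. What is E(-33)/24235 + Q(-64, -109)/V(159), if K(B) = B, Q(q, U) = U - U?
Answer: -38/3998775 ≈ -9.5029e-6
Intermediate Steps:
Q(q, U) = 0
E(k) = -1/5 + 1/k (E(k) = 1/k + (k/k)/(-5) = 1/k + 1*(-1/5) = 1/k - 1/5 = -1/5 + 1/k)
E(-33)/24235 + Q(-64, -109)/V(159) = ((1/5)*(5 - 1*(-33))/(-33))/24235 + 0/159 = ((1/5)*(-1/33)*(5 + 33))*(1/24235) + 0*(1/159) = ((1/5)*(-1/33)*38)*(1/24235) + 0 = -38/165*1/24235 + 0 = -38/3998775 + 0 = -38/3998775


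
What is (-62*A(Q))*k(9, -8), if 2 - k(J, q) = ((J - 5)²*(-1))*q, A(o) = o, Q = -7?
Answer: -54684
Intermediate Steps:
k(J, q) = 2 + q*(-5 + J)² (k(J, q) = 2 - (J - 5)²*(-1)*q = 2 - (-5 + J)²*(-1)*q = 2 - (-(-5 + J)²)*q = 2 - (-1)*q*(-5 + J)² = 2 + q*(-5 + J)²)
(-62*A(Q))*k(9, -8) = (-62*(-7))*(2 - 8*(-5 + 9)²) = 434*(2 - 8*4²) = 434*(2 - 8*16) = 434*(2 - 128) = 434*(-126) = -54684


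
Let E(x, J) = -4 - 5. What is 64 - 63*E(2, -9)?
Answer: 631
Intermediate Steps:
E(x, J) = -9
64 - 63*E(2, -9) = 64 - 63*(-9) = 64 + 567 = 631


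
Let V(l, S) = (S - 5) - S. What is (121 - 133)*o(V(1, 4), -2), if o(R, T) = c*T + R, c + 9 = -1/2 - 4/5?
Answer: -936/5 ≈ -187.20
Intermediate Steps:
c = -103/10 (c = -9 + (-1/2 - 4/5) = -9 + (-1*½ - 4*⅕) = -9 + (-½ - ⅘) = -9 - 13/10 = -103/10 ≈ -10.300)
V(l, S) = -5 (V(l, S) = (-5 + S) - S = -5)
o(R, T) = R - 103*T/10 (o(R, T) = -103*T/10 + R = R - 103*T/10)
(121 - 133)*o(V(1, 4), -2) = (121 - 133)*(-5 - 103/10*(-2)) = -12*(-5 + 103/5) = -12*78/5 = -936/5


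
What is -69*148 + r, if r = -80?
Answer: -10292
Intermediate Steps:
-69*148 + r = -69*148 - 80 = -10212 - 80 = -10292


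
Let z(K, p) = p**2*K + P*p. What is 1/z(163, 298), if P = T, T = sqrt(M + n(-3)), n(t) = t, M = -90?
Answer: 163/2359433569 - I*sqrt(93)/703111203562 ≈ 6.9084e-8 - 1.3716e-11*I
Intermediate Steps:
T = I*sqrt(93) (T = sqrt(-90 - 3) = sqrt(-93) = I*sqrt(93) ≈ 9.6436*I)
P = I*sqrt(93) ≈ 9.6436*I
z(K, p) = K*p**2 + I*p*sqrt(93) (z(K, p) = p**2*K + (I*sqrt(93))*p = K*p**2 + I*p*sqrt(93))
1/z(163, 298) = 1/(298*(I*sqrt(93) + 163*298)) = 1/(298*(I*sqrt(93) + 48574)) = 1/(298*(48574 + I*sqrt(93))) = 1/(14475052 + 298*I*sqrt(93))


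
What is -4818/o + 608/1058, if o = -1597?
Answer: 3034210/844813 ≈ 3.5916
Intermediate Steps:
-4818/o + 608/1058 = -4818/(-1597) + 608/1058 = -4818*(-1/1597) + 608*(1/1058) = 4818/1597 + 304/529 = 3034210/844813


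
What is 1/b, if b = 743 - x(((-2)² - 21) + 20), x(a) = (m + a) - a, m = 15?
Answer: 1/728 ≈ 0.0013736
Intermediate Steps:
x(a) = 15 (x(a) = (15 + a) - a = 15)
b = 728 (b = 743 - 1*15 = 743 - 15 = 728)
1/b = 1/728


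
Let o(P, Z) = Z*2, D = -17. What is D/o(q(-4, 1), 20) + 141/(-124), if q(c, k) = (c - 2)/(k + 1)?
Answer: -1937/1240 ≈ -1.5621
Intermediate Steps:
q(c, k) = (-2 + c)/(1 + k)
o(P, Z) = 2*Z
D/o(q(-4, 1), 20) + 141/(-124) = -17/(2*20) + 141/(-124) = -17/40 + 141*(-1/124) = -17*1/40 - 141/124 = -17/40 - 141/124 = -1937/1240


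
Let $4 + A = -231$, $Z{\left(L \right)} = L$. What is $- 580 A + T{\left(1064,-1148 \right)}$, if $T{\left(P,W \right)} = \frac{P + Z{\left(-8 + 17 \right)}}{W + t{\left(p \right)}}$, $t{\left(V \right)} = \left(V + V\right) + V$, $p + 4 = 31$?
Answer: $\frac{145431027}{1067} \approx 1.363 \cdot 10^{5}$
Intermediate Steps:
$p = 27$ ($p = -4 + 31 = 27$)
$t{\left(V \right)} = 3 V$ ($t{\left(V \right)} = 2 V + V = 3 V$)
$A = -235$ ($A = -4 - 231 = -235$)
$T{\left(P,W \right)} = \frac{9 + P}{81 + W}$ ($T{\left(P,W \right)} = \frac{P + \left(-8 + 17\right)}{W + 3 \cdot 27} = \frac{P + 9}{W + 81} = \frac{9 + P}{81 + W}$)
$- 580 A + T{\left(1064,-1148 \right)} = \left(-580\right) \left(-235\right) + \frac{9 + 1064}{81 - 1148} = 136300 + \frac{1}{-1067} \cdot 1073 = 136300 - \frac{1073}{1067} = \frac{145431027}{1067}$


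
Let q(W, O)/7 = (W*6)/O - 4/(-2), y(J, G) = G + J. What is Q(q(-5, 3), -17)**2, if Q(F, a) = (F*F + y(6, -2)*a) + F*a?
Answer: 16160400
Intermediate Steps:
q(W, O) = 14 + 42*W/O (q(W, O) = 7*((W*6)/O - 4/(-2)) = 7*((6*W)/O - 4*(-1/2)) = 7*(6*W/O + 2) = 7*(2 + 6*W/O) = 14 + 42*W/O)
Q(F, a) = F**2 + 4*a + F*a (Q(F, a) = (F*F + (-2 + 6)*a) + F*a = (F**2 + 4*a) + F*a = F**2 + 4*a + F*a)
Q(q(-5, 3), -17)**2 = ((14 + 42*(-5)/3)**2 + 4*(-17) + (14 + 42*(-5)/3)*(-17))**2 = ((14 + 42*(-5)*(1/3))**2 - 68 + (14 + 42*(-5)*(1/3))*(-17))**2 = ((14 - 70)**2 - 68 + (14 - 70)*(-17))**2 = ((-56)**2 - 68 - 56*(-17))**2 = (3136 - 68 + 952)**2 = 4020**2 = 16160400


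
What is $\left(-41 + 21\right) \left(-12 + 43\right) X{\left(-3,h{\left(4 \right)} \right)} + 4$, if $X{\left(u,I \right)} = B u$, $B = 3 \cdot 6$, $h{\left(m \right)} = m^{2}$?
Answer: $33484$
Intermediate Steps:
$B = 18$
$X{\left(u,I \right)} = 18 u$
$\left(-41 + 21\right) \left(-12 + 43\right) X{\left(-3,h{\left(4 \right)} \right)} + 4 = \left(-41 + 21\right) \left(-12 + 43\right) 18 \left(-3\right) + 4 = \left(-20\right) 31 \left(-54\right) + 4 = \left(-620\right) \left(-54\right) + 4 = 33480 + 4 = 33484$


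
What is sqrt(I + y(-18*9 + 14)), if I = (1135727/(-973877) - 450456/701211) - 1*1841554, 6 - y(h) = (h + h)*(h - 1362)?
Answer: I*sqrt(118581223729351340521763403855)/227631088349 ≈ 1512.8*I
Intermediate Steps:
y(h) = 6 - 2*h*(-1362 + h) (y(h) = 6 - (h + h)*(h - 1362) = 6 - 2*h*(-1362 + h))
I = -419195352964455449/227631088349 (I = (1135727*(-1/973877) - 450456*1/701211) - 1841554 = (-1135727/973877 - 150152/233737) - 1841554 = -411691001103/227631088349 - 1841554 = -419195352964455449/227631088349 ≈ -1.8416e+6)
sqrt(I + y(-18*9 + 14)) = sqrt(-419195352964455449/227631088349 + (6 - 2*(-18*9 + 14)**2 + 2724*(-18*9 + 14))) = sqrt(-419195352964455449/227631088349 + (6 - 2*(-162 + 14)**2 + 2724*(-162 + 14))) = sqrt(-419195352964455449/227631088349 + (6 - 2*(-148)**2 + 2724*(-148))) = sqrt(-419195352964455449/227631088349 + (6 - 2*21904 - 403152)) = sqrt(-419195352964455449/227631088349 + (6 - 43808 - 403152)) = sqrt(-419195352964455449/227631088349 - 446954) = sqrt(-520935978426394395/227631088349) = I*sqrt(118581223729351340521763403855)/227631088349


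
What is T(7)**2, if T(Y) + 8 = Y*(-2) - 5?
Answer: 729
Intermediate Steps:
T(Y) = -13 - 2*Y (T(Y) = -8 + (Y*(-2) - 5) = -8 + (-2*Y - 5) = -8 + (-5 - 2*Y) = -13 - 2*Y)
T(7)**2 = (-13 - 2*7)**2 = (-13 - 14)**2 = (-27)**2 = 729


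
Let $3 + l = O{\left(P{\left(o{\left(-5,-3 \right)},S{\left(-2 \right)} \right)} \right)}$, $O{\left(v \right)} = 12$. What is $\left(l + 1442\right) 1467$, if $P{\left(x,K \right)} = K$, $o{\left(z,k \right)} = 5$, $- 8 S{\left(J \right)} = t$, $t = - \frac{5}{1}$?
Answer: $2128617$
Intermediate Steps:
$t = -5$ ($t = \left(-5\right) 1 = -5$)
$S{\left(J \right)} = \frac{5}{8}$ ($S{\left(J \right)} = \left(- \frac{1}{8}\right) \left(-5\right) = \frac{5}{8}$)
$l = 9$ ($l = -3 + 12 = 9$)
$\left(l + 1442\right) 1467 = \left(9 + 1442\right) 1467 = 1451 \cdot 1467 = 2128617$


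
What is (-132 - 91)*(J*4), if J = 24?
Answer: -21408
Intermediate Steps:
(-132 - 91)*(J*4) = (-132 - 91)*(24*4) = -223*96 = -21408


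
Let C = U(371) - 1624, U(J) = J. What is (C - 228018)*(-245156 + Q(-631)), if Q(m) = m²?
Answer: -35079609355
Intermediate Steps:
C = -1253 (C = 371 - 1624 = -1253)
(C - 228018)*(-245156 + Q(-631)) = (-1253 - 228018)*(-245156 + (-631)²) = -229271*(-245156 + 398161) = -229271*153005 = -35079609355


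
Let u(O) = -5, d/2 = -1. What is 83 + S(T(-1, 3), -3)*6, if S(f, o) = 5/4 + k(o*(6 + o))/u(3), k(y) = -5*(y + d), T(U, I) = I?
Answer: 49/2 ≈ 24.500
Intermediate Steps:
d = -2 (d = 2*(-1) = -2)
k(y) = 10 - 5*y (k(y) = -5*(y - 2) = -5*(-2 + y) = 10 - 5*y)
S(f, o) = -3/4 + o*(6 + o) (S(f, o) = 5/4 + (10 - 5*o*(6 + o))/(-5) = 5*(1/4) + (10 - 5*o*(6 + o))*(-1/5) = 5/4 + (-2 + o*(6 + o)) = -3/4 + o*(6 + o))
83 + S(T(-1, 3), -3)*6 = 83 + (-3/4 + (-3)**2 + 6*(-3))*6 = 83 + (-3/4 + 9 - 18)*6 = 83 - 39/4*6 = 83 - 117/2 = 49/2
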